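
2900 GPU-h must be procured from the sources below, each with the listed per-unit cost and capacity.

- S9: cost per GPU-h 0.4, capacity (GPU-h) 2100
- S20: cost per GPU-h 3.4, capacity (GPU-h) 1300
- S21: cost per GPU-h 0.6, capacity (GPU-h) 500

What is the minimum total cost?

2160

Use sources in increasing cost order.
S9 (0.4): use full 2100 → 800 GPU-h to go.
S21 at 0.6: take all 500 GPU-h → 300 still needed.
Take 300 from S20 at 3.4 to finish.
Cost = 2100×0.4 + 500×0.6 + 300×3.4 = 2160.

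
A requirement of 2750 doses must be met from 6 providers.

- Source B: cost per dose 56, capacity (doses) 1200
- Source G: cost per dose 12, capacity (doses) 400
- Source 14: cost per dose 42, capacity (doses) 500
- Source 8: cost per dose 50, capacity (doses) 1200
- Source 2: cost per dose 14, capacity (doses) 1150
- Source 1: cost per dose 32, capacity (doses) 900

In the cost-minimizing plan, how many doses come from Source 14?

300

Fill from the cheapest provider first.
Source G at 12: take all 400 doses ; 2350 still needed.
Source 2 (14): use full 1150 ; 1200 doses to go.
Take 900 from Source 1 at 32 ; need 300 more.
Take 300 from Source 14 at 42 to finish.
Source 8, Source B: unused.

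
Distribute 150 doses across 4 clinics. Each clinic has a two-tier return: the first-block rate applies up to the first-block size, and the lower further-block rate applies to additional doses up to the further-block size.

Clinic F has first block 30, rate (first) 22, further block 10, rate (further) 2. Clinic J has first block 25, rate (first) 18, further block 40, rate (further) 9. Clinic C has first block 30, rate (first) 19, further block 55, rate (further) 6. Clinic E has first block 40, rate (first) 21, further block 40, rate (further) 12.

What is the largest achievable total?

Order all 8 blocks by rate: Clinic F/first 22 > Clinic E/first 21 > Clinic C/first 19 > Clinic J/first 18 > Clinic E/second 12 > Clinic J/second 9 > Clinic C/second 6 > Clinic F/second 2.
Fill Clinic F first block (30 at 22) — 120 left.
Clinic E first at 21: fill all 40 — 80 left.
Fill Clinic C first block (30 at 19) — 50 left.
Clinic J first at 18: fill all 25 — 25 left.
Clinic E/second: +25 of 40 at 12; pool empty.
Total = 22×30 + 21×40 + 19×30 + 18×25 + 12×25 = 2820.

2820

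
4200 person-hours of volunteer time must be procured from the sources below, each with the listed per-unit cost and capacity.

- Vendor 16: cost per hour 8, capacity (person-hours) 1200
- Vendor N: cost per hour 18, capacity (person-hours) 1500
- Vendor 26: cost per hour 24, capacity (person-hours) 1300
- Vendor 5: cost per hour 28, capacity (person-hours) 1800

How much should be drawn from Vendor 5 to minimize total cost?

Cheapest first:
Vendor 16 at 8: take all 1200 person-hours → 3000 still needed.
Take 1500 from Vendor N at 18 → need 1500 more.
Take 1300 from Vendor 26 at 24 → need 200 more.
Vendor 5 at 28: take 200 of its 1800 → requirement met.

200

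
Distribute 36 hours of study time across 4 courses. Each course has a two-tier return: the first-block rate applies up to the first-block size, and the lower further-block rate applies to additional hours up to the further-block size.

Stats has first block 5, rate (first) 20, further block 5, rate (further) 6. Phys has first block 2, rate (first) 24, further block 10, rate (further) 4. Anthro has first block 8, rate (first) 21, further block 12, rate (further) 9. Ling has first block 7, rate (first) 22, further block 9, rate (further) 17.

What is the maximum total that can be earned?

668

Treat each block as its own option and order by rate: Phys/tier1 24 > Ling/tier1 22 > Anthro/tier1 21 > Stats/tier1 20 > Ling/tier2 17 > Anthro/tier2 9 > Stats/tier2 6 > Phys/tier2 4.
Fill Phys tier1 block (2 at 24) — 34 left.
Ling tier1 at 22: fill all 7 — 27 left.
Fill Anthro tier1 block (8 at 21) — 19 left.
Stats tier1 at 20: fill all 5 — 14 left.
Fill Ling tier2 block (9 at 17) — 5 left.
Anthro tier2 at 9: only 5 left, fill 5.
Total = 24×2 + 22×7 + 21×8 + 20×5 + 17×9 + 9×5 = 668.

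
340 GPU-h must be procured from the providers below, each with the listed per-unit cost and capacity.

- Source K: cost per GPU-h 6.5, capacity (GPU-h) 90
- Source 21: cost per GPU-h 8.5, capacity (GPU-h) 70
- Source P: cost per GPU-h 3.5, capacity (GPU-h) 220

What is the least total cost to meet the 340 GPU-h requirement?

Use providers in increasing cost order.
Take 220 from Source P at 3.5 ; need 120 more.
Take 90 from Source K at 6.5 ; need 30 more.
Take 30 from Source 21 at 8.5 to finish.
Cost = 220×3.5 + 90×6.5 + 30×8.5 = 1610.

1610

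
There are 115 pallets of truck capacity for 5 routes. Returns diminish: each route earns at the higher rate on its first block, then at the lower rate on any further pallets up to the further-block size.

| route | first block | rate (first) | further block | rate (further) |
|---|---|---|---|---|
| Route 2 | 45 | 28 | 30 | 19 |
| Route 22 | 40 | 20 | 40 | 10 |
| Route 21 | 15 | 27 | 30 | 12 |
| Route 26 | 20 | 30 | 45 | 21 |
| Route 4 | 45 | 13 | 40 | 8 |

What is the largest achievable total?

Order all 10 blocks by rate: Route 26/T1 30 > Route 2/T1 28 > Route 21/T1 27 > Route 26/T2 21 > Route 22/T1 20 > Route 2/T2 19 > Route 4/T1 13 > Route 21/T2 12 > Route 22/T2 10 > Route 4/T2 8.
Route 26 T1 at 30: fill all 20 — 95 left.
Route 2 T1 at 28: fill all 45 — 50 left.
Fill Route 21 T1 block (15 at 27) — 35 left.
Route 26 T2 at 21: only 35 left, fill 35.
Total = 30×20 + 28×45 + 27×15 + 21×35 = 3000.

3000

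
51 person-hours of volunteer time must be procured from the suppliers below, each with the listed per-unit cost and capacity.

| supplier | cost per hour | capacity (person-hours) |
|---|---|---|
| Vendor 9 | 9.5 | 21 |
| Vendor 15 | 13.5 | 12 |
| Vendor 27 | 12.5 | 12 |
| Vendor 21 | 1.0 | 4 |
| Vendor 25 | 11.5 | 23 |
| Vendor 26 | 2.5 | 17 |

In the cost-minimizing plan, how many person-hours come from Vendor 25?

Fill from the cheapest supplier first.
Vendor 21 (1.0): use full 4 — 47 person-hours to go.
Take 17 from Vendor 26 at 2.5 — need 30 more.
Vendor 9 (9.5): use full 21 — 9 person-hours to go.
Vendor 25 at 11.5: take 9 of its 23 — requirement met.
Vendor 27, Vendor 15: unused.

9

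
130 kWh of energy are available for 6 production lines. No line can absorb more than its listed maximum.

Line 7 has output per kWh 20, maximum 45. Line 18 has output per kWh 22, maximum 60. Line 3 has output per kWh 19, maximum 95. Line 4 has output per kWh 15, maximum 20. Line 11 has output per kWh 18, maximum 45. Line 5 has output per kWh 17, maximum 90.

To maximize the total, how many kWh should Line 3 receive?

Order the production lines by output per kWh: Line 18 22 > Line 7 20 > Line 3 19 > Line 11 18 > Line 5 17 > Line 4 15.
Give Line 18 60 to hit its cap of 60 — 70 left.
Line 7: +45 to 45 (cap) — 25 left.
Line 3 has room for 95 but only 25 remain, so it gets 25.

25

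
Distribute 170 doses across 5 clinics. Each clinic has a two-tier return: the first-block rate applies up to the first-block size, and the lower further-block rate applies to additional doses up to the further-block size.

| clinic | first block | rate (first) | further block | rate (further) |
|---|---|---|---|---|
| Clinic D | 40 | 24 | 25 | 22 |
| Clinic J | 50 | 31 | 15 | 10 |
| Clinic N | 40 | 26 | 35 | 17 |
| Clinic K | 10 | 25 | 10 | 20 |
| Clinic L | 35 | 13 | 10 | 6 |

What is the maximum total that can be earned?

4450

Treat each block as its own option and order by rate: Clinic J/tier1 31 > Clinic N/tier1 26 > Clinic K/tier1 25 > Clinic D/tier1 24 > Clinic D/tier2 22 > Clinic K/tier2 20 > Clinic N/tier2 17 > Clinic L/tier1 13 > Clinic J/tier2 10 > Clinic L/tier2 6.
Clinic J tier1 at 31: fill all 50 — 120 left.
Fill Clinic N tier1 block (40 at 26) — 80 left.
Clinic K/tier1 (25): +10 — 70 left.
Clinic D/tier1 (24): +40 — 30 left.
Clinic D tier2 at 22: fill all 25 — 5 left.
Clinic K/tier2: +5 of 10 at 20; pool empty.
Total = 31×50 + 26×40 + 25×10 + 24×40 + 22×25 + 20×5 = 4450.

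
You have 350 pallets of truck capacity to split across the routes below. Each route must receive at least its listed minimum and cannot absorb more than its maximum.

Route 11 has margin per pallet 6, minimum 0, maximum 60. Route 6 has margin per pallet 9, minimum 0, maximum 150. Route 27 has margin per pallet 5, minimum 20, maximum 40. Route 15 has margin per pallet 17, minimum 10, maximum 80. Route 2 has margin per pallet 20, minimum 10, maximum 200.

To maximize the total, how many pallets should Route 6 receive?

Meeting every minimum uses 0+0+20+10+10 = 40 pallets, leaving 310.
Highest margin per pallet first: Route 2 20 > Route 15 17 > Route 6 9 > Route 11 6 > Route 27 5.
Give Route 2 190 more to hit its cap of 200 — 120 left.
Route 15: +70 to 80 (cap) — 50 left.
Route 6 has room for 150 more but only 50 remain, so it gets 50.

50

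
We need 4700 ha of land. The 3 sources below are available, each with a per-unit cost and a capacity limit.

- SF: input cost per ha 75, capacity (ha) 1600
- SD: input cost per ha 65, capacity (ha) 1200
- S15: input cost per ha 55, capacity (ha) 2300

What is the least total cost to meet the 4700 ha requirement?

294500

Cheapest first:
Take 2300 from S15 at 55 — need 2400 more.
SD (65): use full 1200 — 1200 ha to go.
Take 1200 from SF at 75 to finish.
Cost = 2300×55 + 1200×65 + 1200×75 = 294500.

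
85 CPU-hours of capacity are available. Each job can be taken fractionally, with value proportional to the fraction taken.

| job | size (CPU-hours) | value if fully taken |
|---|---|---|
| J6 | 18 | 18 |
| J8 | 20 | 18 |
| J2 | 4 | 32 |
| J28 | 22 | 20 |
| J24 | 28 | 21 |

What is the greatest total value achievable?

103.75

Sort by value density: J2 32/4≈8, J6 18/18≈1, J28 20/22≈0.909, J8 18/20≈0.9, J24 21/28≈0.75.
Take all of J2 (4 CPU-hours, value 32) ; 81 CPU-hours left.
Take all of J6 (18 CPU-hours, value 18) ; 63 CPU-hours left.
J28: take in full, 22 CPU-hours for value 20 ; 41 left.
All 20 CPU-hours of J8 fit (value 18) ; 21 remain.
21 CPU-hours left: a 21/28 share of J24 gives 21×21/28 = 15.75.
Total value = 103.75.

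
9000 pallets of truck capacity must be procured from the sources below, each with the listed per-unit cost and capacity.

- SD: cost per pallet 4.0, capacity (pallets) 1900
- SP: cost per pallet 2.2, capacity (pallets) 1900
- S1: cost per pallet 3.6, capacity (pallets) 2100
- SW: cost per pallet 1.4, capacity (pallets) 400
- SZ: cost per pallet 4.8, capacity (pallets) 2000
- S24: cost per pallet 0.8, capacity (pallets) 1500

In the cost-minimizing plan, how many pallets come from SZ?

1200

Use sources in increasing cost order.
Take 1500 from S24 at 0.8 — need 7500 more.
Take 400 from SW at 1.4 — need 7100 more.
SP at 2.2: take all 1900 pallets — 5200 still needed.
Take 2100 from S1 at 3.6 — need 3100 more.
SD at 4.0: take all 1900 pallets — 1200 still needed.
SZ at 4.8: take 1200 of its 2000 — requirement met.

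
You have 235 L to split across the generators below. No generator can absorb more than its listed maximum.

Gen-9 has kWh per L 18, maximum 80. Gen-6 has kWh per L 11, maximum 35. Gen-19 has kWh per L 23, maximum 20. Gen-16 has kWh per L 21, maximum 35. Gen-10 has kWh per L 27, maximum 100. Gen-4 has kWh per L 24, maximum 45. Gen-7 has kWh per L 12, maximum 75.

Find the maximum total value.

Rank by kWh per L: Gen-10 27 > Gen-4 24 > Gen-19 23 > Gen-16 21 > Gen-9 18 > Gen-7 12 > Gen-6 11.
Give Gen-10 100 to hit its cap of 100 → 135 left.
Gen-4: +45 to 45 (cap) → 90 left.
Give Gen-19 20 to hit its cap of 20 → 70 left.
Give Gen-16 35 to hit its cap of 35 → 35 left.
Only 35 left; Gen-9 takes them to reach 35.
Total = 18×35 + 23×20 + 21×35 + 27×100 + 24×45 = 5605.

5605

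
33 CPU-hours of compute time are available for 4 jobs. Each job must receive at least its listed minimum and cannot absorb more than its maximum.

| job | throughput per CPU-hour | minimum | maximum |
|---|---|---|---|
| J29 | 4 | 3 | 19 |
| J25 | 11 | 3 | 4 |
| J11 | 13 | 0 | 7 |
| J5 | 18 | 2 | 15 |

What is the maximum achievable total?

433

Meeting every minimum uses 3+3+0+2 = 8 CPU-hours, leaving 25.
Order the jobs by throughput per CPU-hour: J5 18 > J11 13 > J25 11 > J29 4.
J5 takes 13 more to reach its cap of 15 ; 12 left.
J11: +7 to 7 (cap) ; 5 left.
J25: +1 to 4 (cap) ; 4 left.
J29: +4 (room for 16) → 7. Pool exhausted.
Total = 4×7 + 11×4 + 13×7 + 18×15 = 433.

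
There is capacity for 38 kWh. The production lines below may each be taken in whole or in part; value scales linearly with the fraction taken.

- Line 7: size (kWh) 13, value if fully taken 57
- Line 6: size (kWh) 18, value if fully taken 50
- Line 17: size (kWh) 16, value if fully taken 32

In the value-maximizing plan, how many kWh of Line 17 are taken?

Best value per unit of size first: Line 7 57/13≈4.38, Line 6 50/18≈2.78, Line 17 32/16≈2.
Line 7: take in full, 13 kWh for value 57 → 25 left.
Line 6: take in full, 18 kWh for value 50 → 7 left.
Only 7 kWh remain; take 7/16 of Line 17 for value 32×7/16 = 14.

7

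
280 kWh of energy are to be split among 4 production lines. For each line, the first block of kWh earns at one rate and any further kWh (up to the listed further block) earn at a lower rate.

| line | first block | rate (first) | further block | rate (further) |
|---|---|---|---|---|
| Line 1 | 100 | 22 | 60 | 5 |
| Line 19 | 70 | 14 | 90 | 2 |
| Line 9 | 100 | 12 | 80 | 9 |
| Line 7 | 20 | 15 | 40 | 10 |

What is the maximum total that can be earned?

Treat each block as its own option and order by rate: Line 1/first 22 > Line 7/first 15 > Line 19/first 14 > Line 9/first 12 > Line 7/second 10 > Line 9/second 9 > Line 1/second 5 > Line 19/second 2.
Line 1/first (22): +100 ; 180 left.
Fill Line 7 first block (20 at 15) ; 160 left.
Fill Line 19 first block (70 at 14) ; 90 left.
Line 9/first: +90 of 100 at 12; pool empty.
Total = 22×100 + 15×20 + 14×70 + 12×90 = 4560.

4560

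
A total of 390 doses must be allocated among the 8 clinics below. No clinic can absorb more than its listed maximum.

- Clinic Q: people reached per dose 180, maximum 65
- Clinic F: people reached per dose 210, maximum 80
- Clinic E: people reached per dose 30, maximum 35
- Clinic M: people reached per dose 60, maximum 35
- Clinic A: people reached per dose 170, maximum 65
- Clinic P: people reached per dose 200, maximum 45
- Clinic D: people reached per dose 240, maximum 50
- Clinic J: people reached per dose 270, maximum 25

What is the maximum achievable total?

70150

Rank by people reached per dose: Clinic J 270 > Clinic D 240 > Clinic F 210 > Clinic P 200 > Clinic Q 180 > Clinic A 170 > Clinic M 60 > Clinic E 30.
Give Clinic J 25 to hit its cap of 25 ; 365 left.
Give Clinic D 50 to hit its cap of 50 ; 315 left.
Give Clinic F 80 to hit its cap of 80 ; 235 left.
Give Clinic P 45 to hit its cap of 45 ; 190 left.
Clinic Q takes 65 to reach its cap of 65 ; 125 left.
Give Clinic A 65 to hit its cap of 65 ; 60 left.
Clinic M takes 35 to reach its cap of 35 ; 25 left.
Only 25 left; Clinic E takes them to reach 25.
Total = 180×65 + 210×80 + 30×25 + 60×35 + 170×65 + 200×45 + 240×50 + 270×25 = 70150.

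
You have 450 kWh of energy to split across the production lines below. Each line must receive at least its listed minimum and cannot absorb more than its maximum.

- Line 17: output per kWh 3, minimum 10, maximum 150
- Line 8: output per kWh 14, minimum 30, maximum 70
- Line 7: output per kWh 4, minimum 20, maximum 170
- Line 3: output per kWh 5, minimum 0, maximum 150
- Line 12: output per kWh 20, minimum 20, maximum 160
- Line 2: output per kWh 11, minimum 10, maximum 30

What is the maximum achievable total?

Meeting every minimum uses 10+30+20+0+20+10 = 90 kWh, leaving 360.
Highest output per kWh first: Line 12 20 > Line 8 14 > Line 2 11 > Line 3 5 > Line 7 4 > Line 17 3.
Line 12: +140 to 160 (cap) — 220 left.
Line 8 takes 40 more to reach its cap of 70 — 180 left.
Give Line 2 20 more to hit its cap of 30 — 160 left.
Line 3 takes 150 more to reach its cap of 150 — 10 left.
Line 7: +10 (room for 150) → 30. Pool exhausted.
Total = 3×10 + 14×70 + 4×30 + 5×150 + 20×160 + 11×30 = 5410.

5410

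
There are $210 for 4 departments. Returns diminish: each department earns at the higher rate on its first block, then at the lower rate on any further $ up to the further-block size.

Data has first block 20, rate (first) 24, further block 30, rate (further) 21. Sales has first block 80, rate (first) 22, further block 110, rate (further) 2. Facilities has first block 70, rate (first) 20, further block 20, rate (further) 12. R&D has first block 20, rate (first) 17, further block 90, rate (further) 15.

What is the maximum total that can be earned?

4440

Order all 8 blocks by rate: Data/first 24 > Sales/first 22 > Data/second 21 > Facilities/first 20 > R&D/first 17 > R&D/second 15 > Facilities/second 12 > Sales/second 2.
Data/first (24): +20 → 190 left.
Fill Sales first block (80 at 22) → 110 left.
Data/second (21): +30 → 80 left.
Facilities/first (20): +70 → 10 left.
10 remain; put them into R&D first at 17.
Total = 24×20 + 22×80 + 21×30 + 20×70 + 17×10 = 4440.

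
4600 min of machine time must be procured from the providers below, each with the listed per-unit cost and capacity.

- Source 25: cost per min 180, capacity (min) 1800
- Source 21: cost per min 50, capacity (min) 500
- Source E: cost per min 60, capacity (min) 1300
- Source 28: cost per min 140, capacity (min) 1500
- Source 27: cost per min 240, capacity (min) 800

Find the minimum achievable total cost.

547000

Use providers in increasing cost order.
Source 21 (50): use full 500 → 4100 min to go.
Source E (60): use full 1300 → 2800 min to go.
Source 28 (140): use full 1500 → 1300 min to go.
Source 25 (180): take the remaining 1300 → done.
Source 27: unused.
Cost = 500×50 + 1300×60 + 1500×140 + 1300×180 = 547000.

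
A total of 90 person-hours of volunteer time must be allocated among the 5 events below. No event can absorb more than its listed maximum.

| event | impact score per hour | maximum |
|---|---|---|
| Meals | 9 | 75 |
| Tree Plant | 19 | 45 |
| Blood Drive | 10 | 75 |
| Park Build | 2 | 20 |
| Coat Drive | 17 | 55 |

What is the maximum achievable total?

Rank by impact score per hour: Tree Plant 19 > Coat Drive 17 > Blood Drive 10 > Meals 9 > Park Build 2.
Tree Plant takes 45 to reach its cap of 45 → 45 left.
Only 45 left; Coat Drive takes them to reach 45.
Total = 19×45 + 17×45 = 1620.

1620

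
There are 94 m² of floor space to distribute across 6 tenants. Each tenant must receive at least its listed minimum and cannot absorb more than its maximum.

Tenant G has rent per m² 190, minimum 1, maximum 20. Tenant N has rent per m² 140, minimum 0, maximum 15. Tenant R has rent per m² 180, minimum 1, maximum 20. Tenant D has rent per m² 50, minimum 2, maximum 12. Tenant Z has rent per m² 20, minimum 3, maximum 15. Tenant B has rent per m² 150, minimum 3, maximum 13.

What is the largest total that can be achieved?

12330

Meeting every minimum uses 1+0+1+2+3+3 = 10 m², leaving 84.
Rank by rent per m²: Tenant G 190 > Tenant R 180 > Tenant B 150 > Tenant N 140 > Tenant D 50 > Tenant Z 20.
Tenant G takes 19 more to reach its cap of 20 — 65 left.
Tenant R takes 19 more to reach its cap of 20 — 46 left.
Give Tenant B 10 more to hit its cap of 13 — 36 left.
Give Tenant N 15 more to hit its cap of 15 — 21 left.
Give Tenant D 10 more to hit its cap of 12 — 11 left.
Only 11 left; Tenant Z takes them to reach 14.
Total = 190×20 + 140×15 + 180×20 + 50×12 + 20×14 + 150×13 = 12330.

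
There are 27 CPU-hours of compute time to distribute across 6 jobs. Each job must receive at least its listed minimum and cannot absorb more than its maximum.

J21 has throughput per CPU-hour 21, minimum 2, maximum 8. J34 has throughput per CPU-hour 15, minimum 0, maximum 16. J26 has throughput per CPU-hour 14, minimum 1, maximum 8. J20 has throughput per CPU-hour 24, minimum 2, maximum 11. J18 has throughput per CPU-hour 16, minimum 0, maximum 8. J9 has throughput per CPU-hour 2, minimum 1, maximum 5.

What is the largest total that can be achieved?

Meeting every minimum uses 2+0+1+2+0+1 = 6 CPU-hours, leaving 21.
Rank by throughput per CPU-hour: J20 24 > J21 21 > J18 16 > J34 15 > J26 14 > J9 2.
Give J20 9 more to hit its cap of 11 → 12 left.
J21: +6 to 8 (cap) → 6 left.
J18: +6 (room for 8) → 6. Pool exhausted.
Total = 21×8 + 14×1 + 24×11 + 16×6 + 2×1 = 544.

544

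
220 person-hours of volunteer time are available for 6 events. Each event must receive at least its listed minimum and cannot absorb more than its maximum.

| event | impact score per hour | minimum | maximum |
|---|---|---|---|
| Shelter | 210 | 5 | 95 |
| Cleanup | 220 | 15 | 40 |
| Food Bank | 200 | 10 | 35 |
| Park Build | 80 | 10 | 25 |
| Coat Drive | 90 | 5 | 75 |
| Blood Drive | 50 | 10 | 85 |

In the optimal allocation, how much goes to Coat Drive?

30

Meeting every minimum uses 5+15+10+10+5+10 = 55 person-hours, leaving 165.
Highest impact score per hour first: Cleanup 220 > Shelter 210 > Food Bank 200 > Coat Drive 90 > Park Build 80 > Blood Drive 50.
Give Cleanup 25 more to hit its cap of 40 — 140 left.
Shelter takes 90 more to reach its cap of 95 — 50 left.
Food Bank: +25 to 35 (cap) — 25 left.
Coat Drive: +25 (room for 70) → 30. Pool exhausted.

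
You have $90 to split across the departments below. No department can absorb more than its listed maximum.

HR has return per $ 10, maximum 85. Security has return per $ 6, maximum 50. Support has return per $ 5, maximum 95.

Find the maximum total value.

880

Order the departments by return per $: HR 10 > Security 6 > Support 5.
Give HR 85 to hit its cap of 85 → 5 left.
Security: +5 (room for 50) → 5. Pool exhausted.
Total = 10×85 + 6×5 = 880.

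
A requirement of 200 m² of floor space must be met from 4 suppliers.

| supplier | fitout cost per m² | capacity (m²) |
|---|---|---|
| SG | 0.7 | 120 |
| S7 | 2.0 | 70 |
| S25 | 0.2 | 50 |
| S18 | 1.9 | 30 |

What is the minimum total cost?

Use suppliers in increasing cost order.
S25 at 0.2: take all 50 m² → 150 still needed.
SG (0.7): use full 120 → 30 m² to go.
S18 (1.9): use full 30 → 0 m² to go.
S7: unused.
Cost = 50×0.2 + 120×0.7 + 30×1.9 = 151.

151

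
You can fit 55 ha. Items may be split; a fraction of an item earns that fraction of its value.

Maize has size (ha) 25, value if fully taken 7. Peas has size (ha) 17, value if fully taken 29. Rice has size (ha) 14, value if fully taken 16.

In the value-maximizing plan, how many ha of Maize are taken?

24

Best value per unit of size first: Peas 29/17≈1.71, Rice 16/14≈1.14, Maize 7/25≈0.28.
Take all of Peas (17 ha, value 29) → 38 ha left.
Rice: take in full, 14 ha for value 16 → 24 left.
Fill the last 24 ha with part of Maize: 24/25 of it earns 6.72.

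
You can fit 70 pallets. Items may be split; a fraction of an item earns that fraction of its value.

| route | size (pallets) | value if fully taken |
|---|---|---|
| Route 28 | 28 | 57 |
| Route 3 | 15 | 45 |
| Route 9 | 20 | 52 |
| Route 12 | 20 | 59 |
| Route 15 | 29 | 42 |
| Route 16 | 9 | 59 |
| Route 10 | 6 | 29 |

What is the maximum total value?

Sort by value density: Route 16 59/9≈6.56, Route 10 29/6≈4.83, Route 3 45/15≈3, Route 12 59/20≈2.95, Route 9 52/20≈2.6, Route 28 57/28≈2.04, Route 15 42/29≈1.45.
Route 16: take in full, 9 pallets for value 59 ; 61 left.
Take all of Route 10 (6 pallets, value 29) ; 55 pallets left.
All 15 pallets of Route 3 fit (value 45) ; 40 remain.
Take all of Route 12 (20 pallets, value 59) ; 20 pallets left.
Route 9: take in full, 20 pallets for value 52 ; 0 left.
Total value = 244.

244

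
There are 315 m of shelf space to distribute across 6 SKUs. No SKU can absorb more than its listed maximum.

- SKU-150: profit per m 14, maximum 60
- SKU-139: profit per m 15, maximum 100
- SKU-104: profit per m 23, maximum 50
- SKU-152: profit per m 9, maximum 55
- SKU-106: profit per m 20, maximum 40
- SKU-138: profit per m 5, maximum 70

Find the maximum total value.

Order the SKUs by profit per m: SKU-104 23 > SKU-106 20 > SKU-139 15 > SKU-150 14 > SKU-152 9 > SKU-138 5.
SKU-104 takes 50 to reach its cap of 50 → 265 left.
SKU-106 takes 40 to reach its cap of 40 → 225 left.
SKU-139 takes 100 to reach its cap of 100 → 125 left.
SKU-150: +60 to 60 (cap) → 65 left.
SKU-152: +55 to 55 (cap) → 10 left.
SKU-138: +10 (room for 70) → 10. Pool exhausted.
Total = 14×60 + 15×100 + 23×50 + 9×55 + 20×40 + 5×10 = 4835.

4835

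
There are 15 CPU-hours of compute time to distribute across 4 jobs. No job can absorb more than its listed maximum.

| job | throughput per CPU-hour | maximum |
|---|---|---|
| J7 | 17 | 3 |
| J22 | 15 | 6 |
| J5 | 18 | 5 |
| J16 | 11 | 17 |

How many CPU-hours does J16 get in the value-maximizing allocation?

1

Rank by throughput per CPU-hour: J5 18 > J7 17 > J22 15 > J16 11.
J5: +5 to 5 (cap) → 10 left.
Give J7 3 to hit its cap of 3 → 7 left.
J22: +6 to 6 (cap) → 1 left.
J16 has room for 17 but only 1 remain, so it gets 1.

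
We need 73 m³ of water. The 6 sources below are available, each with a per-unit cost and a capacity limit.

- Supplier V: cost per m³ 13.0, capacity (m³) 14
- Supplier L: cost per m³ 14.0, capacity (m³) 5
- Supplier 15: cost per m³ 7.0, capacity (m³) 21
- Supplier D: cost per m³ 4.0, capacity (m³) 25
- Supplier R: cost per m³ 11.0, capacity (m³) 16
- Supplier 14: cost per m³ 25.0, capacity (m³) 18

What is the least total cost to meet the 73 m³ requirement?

566

Use sources in increasing cost order.
Supplier D at 4.0: take all 25 m³ → 48 still needed.
Supplier 15 at 7.0: take all 21 m³ → 27 still needed.
Take 16 from Supplier R at 11.0 → need 11 more.
Supplier V at 13.0: take 11 of its 14 → requirement met.
Supplier L, Supplier 14: unused.
Cost = 25×4.0 + 21×7.0 + 16×11.0 + 11×13.0 = 566.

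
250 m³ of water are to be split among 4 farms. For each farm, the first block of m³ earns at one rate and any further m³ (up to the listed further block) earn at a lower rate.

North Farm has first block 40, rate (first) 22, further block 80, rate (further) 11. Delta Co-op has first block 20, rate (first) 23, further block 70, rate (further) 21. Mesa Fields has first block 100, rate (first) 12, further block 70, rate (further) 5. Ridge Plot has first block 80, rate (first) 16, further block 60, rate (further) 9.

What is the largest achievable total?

4570

Rank every tier by rate: Delta Co-op/first 23 > North Farm/first 22 > Delta Co-op/second 21 > Ridge Plot/first 16 > Mesa Fields/first 12 > North Farm/second 11 > Ridge Plot/second 9 > Mesa Fields/second 5.
Fill Delta Co-op first block (20 at 23) ; 230 left.
Fill North Farm first block (40 at 22) ; 190 left.
Fill Delta Co-op second block (70 at 21) ; 120 left.
Ridge Plot first at 16: fill all 80 ; 40 left.
40 remain; put them into Mesa Fields first at 12.
Total = 23×20 + 22×40 + 21×70 + 16×80 + 12×40 = 4570.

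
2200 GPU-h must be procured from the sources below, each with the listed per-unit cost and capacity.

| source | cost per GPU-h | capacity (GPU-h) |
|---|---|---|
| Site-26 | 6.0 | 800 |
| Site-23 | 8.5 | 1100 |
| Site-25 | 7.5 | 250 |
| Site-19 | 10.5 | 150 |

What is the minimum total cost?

16550

Cheapest first:
Site-26 at 6.0: take all 800 GPU-h ; 1400 still needed.
Site-25 at 7.5: take all 250 GPU-h ; 1150 still needed.
Site-23 at 8.5: take all 1100 GPU-h ; 50 still needed.
Take 50 from Site-19 at 10.5 to finish.
Cost = 800×6.0 + 250×7.5 + 1100×8.5 + 50×10.5 = 16550.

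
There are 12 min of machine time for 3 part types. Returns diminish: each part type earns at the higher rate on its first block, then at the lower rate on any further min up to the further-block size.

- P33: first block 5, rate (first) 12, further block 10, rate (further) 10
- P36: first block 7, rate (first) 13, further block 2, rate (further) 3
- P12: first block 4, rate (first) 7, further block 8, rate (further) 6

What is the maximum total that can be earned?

Order all 6 blocks by rate: P36/T1 13 > P33/T1 12 > P33/T2 10 > P12/T1 7 > P12/T2 6 > P36/T2 3.
P36 T1 at 13: fill all 7 — 5 left.
P33 T1 at 12: fill all 5 — 0 left.
Total = 13×7 + 12×5 = 151.

151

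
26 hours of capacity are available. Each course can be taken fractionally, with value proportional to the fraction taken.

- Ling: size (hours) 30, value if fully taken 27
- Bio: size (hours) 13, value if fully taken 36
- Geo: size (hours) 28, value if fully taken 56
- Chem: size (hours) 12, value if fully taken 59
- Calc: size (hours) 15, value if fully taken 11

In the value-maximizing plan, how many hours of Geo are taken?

1

Rank by value-to-size ratio: Chem 59/12≈4.92, Bio 36/13≈2.77, Geo 56/28≈2, Ling 27/30≈0.9, Calc 11/15≈0.733.
All 12 hours of Chem fit (value 59) — 14 remain.
Take all of Bio (13 hours, value 36) — 1 hours left.
Fill the last 1 hours with part of Geo: 1/28 of it earns 2.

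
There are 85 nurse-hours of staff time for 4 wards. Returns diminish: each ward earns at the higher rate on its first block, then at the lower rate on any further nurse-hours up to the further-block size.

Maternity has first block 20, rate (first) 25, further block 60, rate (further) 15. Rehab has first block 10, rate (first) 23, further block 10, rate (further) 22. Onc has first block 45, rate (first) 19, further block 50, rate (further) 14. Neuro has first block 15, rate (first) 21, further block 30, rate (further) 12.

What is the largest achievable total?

1835

Rank every tier by rate: Maternity/tier1 25 > Rehab/tier1 23 > Rehab/tier2 22 > Neuro/tier1 21 > Onc/tier1 19 > Maternity/tier2 15 > Onc/tier2 14 > Neuro/tier2 12.
Maternity/tier1 (25): +20 — 65 left.
Rehab/tier1 (23): +10 — 55 left.
Fill Rehab tier2 block (10 at 22) — 45 left.
Neuro tier1 at 21: fill all 15 — 30 left.
30 remain; put them into Onc tier1 at 19.
Total = 25×20 + 23×10 + 22×10 + 21×15 + 19×30 = 1835.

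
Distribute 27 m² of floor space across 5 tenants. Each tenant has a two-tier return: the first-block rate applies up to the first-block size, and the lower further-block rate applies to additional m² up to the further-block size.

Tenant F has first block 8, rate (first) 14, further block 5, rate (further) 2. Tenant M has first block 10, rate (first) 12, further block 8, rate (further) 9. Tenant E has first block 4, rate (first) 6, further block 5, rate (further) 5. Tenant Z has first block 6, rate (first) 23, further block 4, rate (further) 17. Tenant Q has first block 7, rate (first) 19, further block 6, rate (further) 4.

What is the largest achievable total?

475

Treat each block as its own option and order by rate: Tenant Z/first 23 > Tenant Q/first 19 > Tenant Z/second 17 > Tenant F/first 14 > Tenant M/first 12 > Tenant M/second 9 > Tenant E/first 6 > Tenant E/second 5 > Tenant Q/second 4 > Tenant F/second 2.
Fill Tenant Z first block (6 at 23) — 21 left.
Tenant Q first at 19: fill all 7 — 14 left.
Tenant Z/second (17): +4 — 10 left.
Tenant F/first (14): +8 — 2 left.
2 remain; put them into Tenant M first at 12.
Total = 23×6 + 19×7 + 17×4 + 14×8 + 12×2 = 475.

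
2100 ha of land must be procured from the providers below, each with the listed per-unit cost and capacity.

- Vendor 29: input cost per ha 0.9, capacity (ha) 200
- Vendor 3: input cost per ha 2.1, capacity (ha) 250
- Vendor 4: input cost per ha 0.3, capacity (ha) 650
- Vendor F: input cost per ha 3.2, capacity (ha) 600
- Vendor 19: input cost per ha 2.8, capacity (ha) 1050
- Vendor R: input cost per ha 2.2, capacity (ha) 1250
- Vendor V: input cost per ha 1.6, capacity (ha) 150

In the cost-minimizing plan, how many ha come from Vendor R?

850

Cheapest first:
Vendor 4 (0.3): use full 650 ; 1450 ha to go.
Vendor 29 at 0.9: take all 200 ha ; 1250 still needed.
Vendor V (1.6): use full 150 ; 1100 ha to go.
Vendor 3 at 2.1: take all 250 ha ; 850 still needed.
Vendor R (2.2): take the remaining 850 ; done.
Vendor 19, Vendor F: unused.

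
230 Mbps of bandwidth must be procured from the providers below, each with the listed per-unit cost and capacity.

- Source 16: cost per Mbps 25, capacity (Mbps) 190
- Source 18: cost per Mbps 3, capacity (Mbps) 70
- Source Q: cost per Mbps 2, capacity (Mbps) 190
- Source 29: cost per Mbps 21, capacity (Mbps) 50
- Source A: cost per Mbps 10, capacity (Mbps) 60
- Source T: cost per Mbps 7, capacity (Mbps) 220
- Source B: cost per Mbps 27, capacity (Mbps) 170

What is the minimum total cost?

Fill from the cheapest provider first.
Source Q (2): use full 190 ; 40 Mbps to go.
Source 18 at 3: take 40 of its 70 ; requirement met.
Source T, Source A, Source 29, Source 16, Source B: unused.
Cost = 190×2 + 40×3 = 500.

500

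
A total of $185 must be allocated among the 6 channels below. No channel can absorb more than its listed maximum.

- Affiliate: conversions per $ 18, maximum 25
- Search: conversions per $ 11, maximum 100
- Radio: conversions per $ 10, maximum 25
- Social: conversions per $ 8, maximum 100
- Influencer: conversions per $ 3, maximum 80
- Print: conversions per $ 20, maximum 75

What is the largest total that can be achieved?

2885

Highest conversions per $ first: Print 20 > Affiliate 18 > Search 11 > Radio 10 > Social 8 > Influencer 3.
Print takes 75 to reach its cap of 75 ; 110 left.
Affiliate takes 25 to reach its cap of 25 ; 85 left.
Only 85 left; Search takes them to reach 85.
Total = 18×25 + 11×85 + 20×75 = 2885.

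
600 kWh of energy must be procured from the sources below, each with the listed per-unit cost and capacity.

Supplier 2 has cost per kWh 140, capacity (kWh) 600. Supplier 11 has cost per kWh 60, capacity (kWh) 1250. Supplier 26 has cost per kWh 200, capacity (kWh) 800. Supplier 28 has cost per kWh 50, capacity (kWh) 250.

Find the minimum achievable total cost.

Cheapest first:
Supplier 28 at 50: take all 250 kWh ; 350 still needed.
Supplier 11 at 60: take 350 of its 1250 ; requirement met.
Supplier 2, Supplier 26: unused.
Cost = 250×50 + 350×60 = 33500.

33500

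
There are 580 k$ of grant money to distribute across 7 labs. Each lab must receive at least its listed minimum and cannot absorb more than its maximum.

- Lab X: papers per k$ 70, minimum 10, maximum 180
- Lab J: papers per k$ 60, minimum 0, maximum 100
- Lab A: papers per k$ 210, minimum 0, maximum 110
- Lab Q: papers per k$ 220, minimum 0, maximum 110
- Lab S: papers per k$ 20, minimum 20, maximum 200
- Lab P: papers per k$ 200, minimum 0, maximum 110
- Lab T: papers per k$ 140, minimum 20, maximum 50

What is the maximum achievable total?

89300

Meeting every minimum uses 10+0+0+0+20+0+20 = 50 k$, leaving 530.
Order the labs by papers per k$: Lab Q 220 > Lab A 210 > Lab P 200 > Lab T 140 > Lab X 70 > Lab J 60 > Lab S 20.
Lab Q takes 110 more to reach its cap of 110 — 420 left.
Give Lab A 110 more to hit its cap of 110 — 310 left.
Lab P: +110 to 110 (cap) — 200 left.
Lab T takes 30 more to reach its cap of 50 — 170 left.
Lab X takes 170 more to reach its cap of 180 — 0 left.
Total = 70×180 + 210×110 + 220×110 + 20×20 + 200×110 + 140×50 = 89300.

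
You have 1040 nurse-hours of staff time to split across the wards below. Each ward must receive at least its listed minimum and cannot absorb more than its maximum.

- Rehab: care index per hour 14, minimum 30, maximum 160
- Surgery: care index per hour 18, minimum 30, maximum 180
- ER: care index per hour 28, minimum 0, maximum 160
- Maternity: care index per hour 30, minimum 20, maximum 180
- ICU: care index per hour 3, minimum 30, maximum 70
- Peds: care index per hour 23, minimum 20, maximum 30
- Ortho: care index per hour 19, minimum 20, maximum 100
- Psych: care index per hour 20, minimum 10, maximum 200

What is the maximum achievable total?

22040

Meeting every minimum uses 30+30+0+20+30+20+20+10 = 160 nurse-hours, leaving 880.
Rank by care index per hour: Maternity 30 > ER 28 > Peds 23 > Psych 20 > Ortho 19 > Surgery 18 > Rehab 14 > ICU 3.
Give Maternity 160 more to hit its cap of 180 — 720 left.
ER: +160 to 160 (cap) — 560 left.
Peds takes 10 more to reach its cap of 30 — 550 left.
Psych takes 190 more to reach its cap of 200 — 360 left.
Give Ortho 80 more to hit its cap of 100 — 280 left.
Surgery takes 150 more to reach its cap of 180 — 130 left.
Rehab: +130 to 160 (cap) — 0 left.
Total = 14×160 + 18×180 + 28×160 + 30×180 + 3×30 + 23×30 + 19×100 + 20×200 = 22040.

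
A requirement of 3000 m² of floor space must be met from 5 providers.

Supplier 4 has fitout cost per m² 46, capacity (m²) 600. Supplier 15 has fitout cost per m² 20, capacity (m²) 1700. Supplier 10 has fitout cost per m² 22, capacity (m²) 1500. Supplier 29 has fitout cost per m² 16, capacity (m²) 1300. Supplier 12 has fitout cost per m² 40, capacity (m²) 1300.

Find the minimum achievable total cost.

54800

Cheapest first:
Take 1300 from Supplier 29 at 16 → need 1700 more.
Supplier 15 (20): use full 1700 → 0 m² to go.
Supplier 10, Supplier 12, Supplier 4: unused.
Cost = 1300×16 + 1700×20 = 54800.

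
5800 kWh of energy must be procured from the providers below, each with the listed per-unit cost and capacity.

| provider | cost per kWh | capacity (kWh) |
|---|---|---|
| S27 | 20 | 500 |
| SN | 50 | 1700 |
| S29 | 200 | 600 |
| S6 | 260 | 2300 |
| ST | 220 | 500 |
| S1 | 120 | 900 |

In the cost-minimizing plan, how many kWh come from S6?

1600

Cheapest first:
S27 at 20: take all 500 kWh ; 5300 still needed.
Take 1700 from SN at 50 ; need 3600 more.
Take 900 from S1 at 120 ; need 2700 more.
Take 600 from S29 at 200 ; need 2100 more.
ST at 220: take all 500 kWh ; 1600 still needed.
S6 (260): take the remaining 1600 ; done.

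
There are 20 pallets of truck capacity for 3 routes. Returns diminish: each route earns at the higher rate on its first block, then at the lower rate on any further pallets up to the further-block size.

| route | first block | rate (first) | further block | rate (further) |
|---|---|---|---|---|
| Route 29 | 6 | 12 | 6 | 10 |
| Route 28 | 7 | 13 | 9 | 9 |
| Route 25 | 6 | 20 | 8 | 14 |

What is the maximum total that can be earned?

310

Treat each block as its own option and order by rate: Route 25/T1 20 > Route 25/T2 14 > Route 28/T1 13 > Route 29/T1 12 > Route 29/T2 10 > Route 28/T2 9.
Route 25/T1 (20): +6 → 14 left.
Fill Route 25 T2 block (8 at 14) → 6 left.
6 remain; put them into Route 28 T1 at 13.
Total = 20×6 + 14×8 + 13×6 = 310.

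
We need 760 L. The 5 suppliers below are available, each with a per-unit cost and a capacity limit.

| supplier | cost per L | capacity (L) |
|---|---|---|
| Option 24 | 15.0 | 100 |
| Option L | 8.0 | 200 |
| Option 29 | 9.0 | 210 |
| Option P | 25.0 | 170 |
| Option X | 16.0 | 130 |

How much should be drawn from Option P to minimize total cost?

120

Use suppliers in increasing cost order.
Take 200 from Option L at 8.0 — need 560 more.
Take 210 from Option 29 at 9.0 — need 350 more.
Option 24 (15.0): use full 100 — 250 L to go.
Take 130 from Option X at 16.0 — need 120 more.
Take 120 from Option P at 25.0 to finish.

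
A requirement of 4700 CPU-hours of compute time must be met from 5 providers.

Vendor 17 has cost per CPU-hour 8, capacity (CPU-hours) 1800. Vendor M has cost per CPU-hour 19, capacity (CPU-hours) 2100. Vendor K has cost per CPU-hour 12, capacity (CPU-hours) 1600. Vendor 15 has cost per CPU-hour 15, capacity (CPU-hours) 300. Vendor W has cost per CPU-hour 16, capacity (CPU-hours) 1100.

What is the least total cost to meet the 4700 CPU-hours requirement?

Fill from the cheapest provider first.
Vendor 17 (8): use full 1800 → 2900 CPU-hours to go.
Vendor K (12): use full 1600 → 1300 CPU-hours to go.
Take 300 from Vendor 15 at 15 → need 1000 more.
Vendor W (16): take the remaining 1000 → done.
Vendor M: unused.
Cost = 1800×8 + 1600×12 + 300×15 + 1000×16 = 54100.

54100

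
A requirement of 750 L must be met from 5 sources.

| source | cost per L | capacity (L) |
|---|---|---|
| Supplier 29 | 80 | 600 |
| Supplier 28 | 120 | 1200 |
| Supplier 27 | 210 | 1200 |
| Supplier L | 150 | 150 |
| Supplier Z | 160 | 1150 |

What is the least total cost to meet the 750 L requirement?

Cheapest first:
Take 600 from Supplier 29 at 80 ; need 150 more.
Take 150 from Supplier 28 at 120 to finish.
Supplier L, Supplier Z, Supplier 27: unused.
Cost = 600×80 + 150×120 = 66000.

66000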